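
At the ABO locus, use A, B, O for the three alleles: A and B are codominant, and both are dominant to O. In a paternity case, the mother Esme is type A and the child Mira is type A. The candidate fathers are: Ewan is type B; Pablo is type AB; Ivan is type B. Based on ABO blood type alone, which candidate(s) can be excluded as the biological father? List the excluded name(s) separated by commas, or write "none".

none

A candidate is excluded only if no genotype consistent with his phenotype could produce a type A child with a type A mother.
Every candidate has at least one consistent genotype combination, so none can be excluded.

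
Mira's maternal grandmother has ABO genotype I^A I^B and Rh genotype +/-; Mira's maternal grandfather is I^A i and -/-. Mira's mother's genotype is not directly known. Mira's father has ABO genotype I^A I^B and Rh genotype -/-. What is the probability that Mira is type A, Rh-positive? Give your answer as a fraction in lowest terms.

3/32

Mira's mother's ABO genotype from I^A I^B × I^A i: 1/4 I^A I^A, 1/4 I^A I^B, 1/4 I^A i, 1/4 I^B i.
Crossing each possibility with the father I^A I^B and summing P(type A): 1/4·1/2 + 1/4·1/4 + 1/4·1/2 + 1/4·1/4 = 3/8.
Similarly for Rh via the mother's Rh distribution: P(Rh+) = 1/4.
Independent loci: 3/8 × 1/4 = 3/32.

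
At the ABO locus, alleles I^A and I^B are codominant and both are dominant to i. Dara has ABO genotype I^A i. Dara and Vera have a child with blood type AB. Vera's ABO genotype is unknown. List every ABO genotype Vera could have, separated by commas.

I^A I^B, I^B I^B, I^B i

For each candidate genotype of Vera, check whether crossing it with I^A i can produce every observed child phenotype.
  I^A I^A → possible child types {A} ✗
  I^A I^B → possible child types {A, B, AB} ✓
  I^A i → possible child types {O, A} ✗
  I^B I^B → possible child types {B, AB} ✓
  I^B i → possible child types {O, A, B, AB} ✓
  i i → possible child types {O, A} ✗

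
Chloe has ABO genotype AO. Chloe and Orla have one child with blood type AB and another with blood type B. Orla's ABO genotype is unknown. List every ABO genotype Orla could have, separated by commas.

AB, BB, BO

For each candidate genotype of Orla, check whether crossing it with AO can produce every observed child phenotype.
  AA → possible child types {A} ✗
  AB → possible child types {A, B, AB} ✓
  AO → possible child types {O, A} ✗
  BB → possible child types {B, AB} ✓
  BO → possible child types {O, A, B, AB} ✓
  OO → possible child types {O, A} ✗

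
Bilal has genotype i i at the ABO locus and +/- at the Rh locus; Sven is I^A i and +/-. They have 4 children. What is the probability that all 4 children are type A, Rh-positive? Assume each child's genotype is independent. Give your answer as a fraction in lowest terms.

81/4096

ABO cross i i × I^A i → 1/2 O, 1/2 A.
Rh cross +/- × +/- → 3/4 Rh+, 1/4 Rh-; so P(type A, Rh-positive) = 1/2 × 3/4 = 3/8 per child.
All 4 independent: (3/8)^4 = 81/4096.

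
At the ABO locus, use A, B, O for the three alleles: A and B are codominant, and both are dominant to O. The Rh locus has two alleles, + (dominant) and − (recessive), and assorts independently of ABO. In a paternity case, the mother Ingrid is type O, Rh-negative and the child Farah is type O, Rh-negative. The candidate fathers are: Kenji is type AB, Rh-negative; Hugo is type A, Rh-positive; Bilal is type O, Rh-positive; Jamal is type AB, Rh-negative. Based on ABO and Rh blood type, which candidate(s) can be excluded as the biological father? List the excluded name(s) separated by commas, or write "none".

A candidate is excluded only if no genotype consistent with his phenotype could produce a type O, Rh-negative child with a type O, Rh-negative mother.
Kenji (type AB, Rh-): no genotype consistent with that phenotype can produce a type-O Rh- child with a type-O mother.
Jamal (type AB, Rh-): no genotype consistent with that phenotype can produce a type-O Rh- child with a type-O mother.

Kenji, Jamal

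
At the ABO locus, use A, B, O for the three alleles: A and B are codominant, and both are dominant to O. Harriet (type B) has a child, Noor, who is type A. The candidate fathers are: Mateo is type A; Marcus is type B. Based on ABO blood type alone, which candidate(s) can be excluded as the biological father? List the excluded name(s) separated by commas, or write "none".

Marcus

A candidate is excluded only if no genotype consistent with his phenotype could produce a type A child with a type B mother.
Marcus (type B): no genotype consistent with that phenotype can produce a type-A child with a type-B mother.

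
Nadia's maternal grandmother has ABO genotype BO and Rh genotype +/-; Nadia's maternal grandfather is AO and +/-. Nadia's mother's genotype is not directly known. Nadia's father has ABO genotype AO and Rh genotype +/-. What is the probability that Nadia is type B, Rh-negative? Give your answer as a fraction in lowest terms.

1/32

Nadia's mother's ABO genotype from BO × AO: 1/4 AB, 1/4 AO, 1/4 BO, 1/4 OO.
Crossing each possibility with the father AO and summing P(type B): 1/4·1/4 + 1/4·0 + 1/4·1/4 + 1/4·0 = 1/8.
Similarly for Rh via the mother's Rh distribution: P(Rh-) = 1/4.
Independent loci: 1/8 × 1/4 = 1/32.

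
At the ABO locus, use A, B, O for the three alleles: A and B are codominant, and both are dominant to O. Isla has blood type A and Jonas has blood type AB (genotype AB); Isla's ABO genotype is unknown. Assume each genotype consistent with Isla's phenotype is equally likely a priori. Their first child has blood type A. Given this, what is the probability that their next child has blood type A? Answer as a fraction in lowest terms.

1/2

Possible genotypes: Isla ∈ {AA, AO}; Jonas ∈ {AB}.
Weight each parental genotype pair by prior × P(type-A child):
  AA × AB: posterior weight 1/2; P(next child type A) = 1/2.
  AO × AB: posterior weight 1/2; P(next child type A) = 1/2.
Weighted sum = 1/2.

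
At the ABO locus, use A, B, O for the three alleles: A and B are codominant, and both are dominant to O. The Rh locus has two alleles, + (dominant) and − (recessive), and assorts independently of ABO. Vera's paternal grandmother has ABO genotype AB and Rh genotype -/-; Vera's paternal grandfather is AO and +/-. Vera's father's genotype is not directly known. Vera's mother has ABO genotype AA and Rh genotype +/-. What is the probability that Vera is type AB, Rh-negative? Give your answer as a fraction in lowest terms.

Vera's father's ABO genotype from AB × AO: 1/4 AA, 1/4 AB, 1/4 AO, 1/4 BO.
Crossing each possibility with the mother AA and summing P(type AB): 1/4·0 + 1/4·1/2 + 1/4·0 + 1/4·1/2 = 1/4.
Similarly for Rh via the father's Rh distribution: P(Rh-) = 3/8.
Independent loci: 1/4 × 3/8 = 3/32.

3/32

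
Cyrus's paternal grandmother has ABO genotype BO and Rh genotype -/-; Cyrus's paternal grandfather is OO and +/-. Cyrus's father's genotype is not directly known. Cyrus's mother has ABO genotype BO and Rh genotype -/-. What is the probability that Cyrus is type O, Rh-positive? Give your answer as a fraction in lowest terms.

Cyrus's father's ABO genotype from BO × OO: 1/2 BO, 1/2 OO.
Crossing each possibility with the mother BO and summing P(type O): 1/2·1/4 + 1/2·1/2 = 3/8.
Similarly for Rh via the father's Rh distribution: P(Rh+) = 1/4.
Independent loci: 3/8 × 1/4 = 3/32.

3/32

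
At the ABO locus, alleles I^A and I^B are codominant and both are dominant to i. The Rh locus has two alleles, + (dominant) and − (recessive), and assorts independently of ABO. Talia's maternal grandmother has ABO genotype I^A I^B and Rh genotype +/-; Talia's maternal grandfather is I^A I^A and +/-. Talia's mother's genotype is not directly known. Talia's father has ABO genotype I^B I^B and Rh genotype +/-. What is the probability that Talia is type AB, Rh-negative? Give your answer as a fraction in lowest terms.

Talia's mother's ABO genotype from I^A I^B × I^A I^A: 1/2 I^A I^A, 1/2 I^A I^B.
Crossing each possibility with the father I^B I^B and summing P(type AB): 1/2·1 + 1/2·1/2 = 3/4.
Similarly for Rh via the mother's Rh distribution: P(Rh-) = 1/4.
Independent loci: 3/4 × 1/4 = 3/16.

3/16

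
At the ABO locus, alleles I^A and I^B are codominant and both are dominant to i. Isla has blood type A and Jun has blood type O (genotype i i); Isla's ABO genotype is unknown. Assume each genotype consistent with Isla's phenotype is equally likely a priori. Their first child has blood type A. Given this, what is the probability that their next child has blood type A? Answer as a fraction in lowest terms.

Possible genotypes: Isla ∈ {I^A I^A, I^A i}; Jun ∈ {i i}.
Weight each parental genotype pair by prior × P(type-A child):
  I^A I^A × i i: posterior weight 2/3; P(next child type A) = 1.
  I^A i × i i: posterior weight 1/3; P(next child type A) = 1/2.
Weighted sum = 5/6.

5/6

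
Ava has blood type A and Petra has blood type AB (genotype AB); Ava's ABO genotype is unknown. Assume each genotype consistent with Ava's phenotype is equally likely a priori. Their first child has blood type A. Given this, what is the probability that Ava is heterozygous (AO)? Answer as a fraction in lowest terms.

Possible genotypes: Ava ∈ {AA, AO}; Petra ∈ {AB}.
Weight each parental genotype pair by prior × P(type-A child):
  AA × AB: posterior weight 1/2.
  AO × AB: posterior weight 1/2.
Sum the posterior weight over pairs where Ava is AO: 1/2.

1/2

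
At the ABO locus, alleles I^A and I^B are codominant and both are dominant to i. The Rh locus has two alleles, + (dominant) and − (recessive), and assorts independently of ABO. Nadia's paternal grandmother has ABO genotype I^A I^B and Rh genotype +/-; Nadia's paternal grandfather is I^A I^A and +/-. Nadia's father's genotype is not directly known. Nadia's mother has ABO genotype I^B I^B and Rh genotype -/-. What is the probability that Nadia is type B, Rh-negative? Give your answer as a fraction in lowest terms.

Nadia's father's ABO genotype from I^A I^B × I^A I^A: 1/2 I^A I^A, 1/2 I^A I^B.
Crossing each possibility with the mother I^B I^B and summing P(type B): 1/2·0 + 1/2·1/2 = 1/4.
Similarly for Rh via the father's Rh distribution: P(Rh-) = 1/2.
Independent loci: 1/4 × 1/2 = 1/8.

1/8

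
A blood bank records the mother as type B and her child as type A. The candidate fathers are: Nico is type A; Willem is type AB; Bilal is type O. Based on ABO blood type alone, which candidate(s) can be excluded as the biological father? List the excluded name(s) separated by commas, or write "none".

A candidate is excluded only if no genotype consistent with his phenotype could produce a type A child with a type B mother.
Bilal (type O): no genotype consistent with that phenotype can produce a type-A child with a type-B mother.

Bilal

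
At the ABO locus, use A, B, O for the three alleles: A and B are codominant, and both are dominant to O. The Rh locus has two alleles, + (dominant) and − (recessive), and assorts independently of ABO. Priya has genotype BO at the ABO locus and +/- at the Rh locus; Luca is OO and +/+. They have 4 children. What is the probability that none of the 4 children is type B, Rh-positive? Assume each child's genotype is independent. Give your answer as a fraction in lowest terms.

ABO cross BO × OO → 1/2 O, 1/2 B.
Rh cross +/- × +/+ → 1 Rh+; so P(type B, Rh-positive) = 1/2 × 1 = 1/2 per child.
P(not type B, Rh-positive) = 1/2 for one child; (1/2)^4 = 1/16.

1/16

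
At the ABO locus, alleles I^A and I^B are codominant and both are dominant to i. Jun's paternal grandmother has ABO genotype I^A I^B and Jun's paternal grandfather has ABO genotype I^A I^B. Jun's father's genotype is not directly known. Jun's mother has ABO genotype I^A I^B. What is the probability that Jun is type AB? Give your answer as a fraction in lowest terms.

Jun's father's ABO genotype from I^A I^B × I^A I^B: 1/4 I^A I^A, 1/2 I^A I^B, 1/4 I^B I^B.
Crossing each possibility with the mother I^A I^B and summing P(type AB): 1/4·1/2 + 1/2·1/2 + 1/4·1/2 = 1/2.

1/2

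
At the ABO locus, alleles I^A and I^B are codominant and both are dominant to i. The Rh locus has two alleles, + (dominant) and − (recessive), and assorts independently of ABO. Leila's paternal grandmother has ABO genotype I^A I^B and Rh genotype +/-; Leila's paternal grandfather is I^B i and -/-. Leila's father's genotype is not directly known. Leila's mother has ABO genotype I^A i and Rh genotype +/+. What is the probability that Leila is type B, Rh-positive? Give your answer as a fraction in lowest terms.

Leila's father's ABO genotype from I^A I^B × I^B i: 1/4 I^A I^B, 1/4 I^A i, 1/4 I^B I^B, 1/4 I^B i.
Crossing each possibility with the mother I^A i and summing P(type B): 1/4·1/4 + 1/4·0 + 1/4·1/2 + 1/4·1/4 = 1/4.
Similarly for Rh via the father's Rh distribution: P(Rh+) = 1.
Independent loci: 1/4 × 1 = 1/4.

1/4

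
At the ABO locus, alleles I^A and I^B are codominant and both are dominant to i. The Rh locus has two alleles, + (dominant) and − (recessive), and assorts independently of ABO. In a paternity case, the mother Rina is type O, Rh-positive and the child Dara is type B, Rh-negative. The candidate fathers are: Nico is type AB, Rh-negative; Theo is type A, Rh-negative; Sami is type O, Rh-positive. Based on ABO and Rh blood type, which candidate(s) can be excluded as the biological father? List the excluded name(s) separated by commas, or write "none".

Theo, Sami

A candidate is excluded only if no genotype consistent with his phenotype could produce a type B, Rh-negative child with a type O, Rh-positive mother.
Theo (type A, Rh-): no genotype consistent with that phenotype can produce a type-B Rh- child with a type-O mother.
Sami (type O, Rh+): no genotype consistent with that phenotype can produce a type-B Rh- child with a type-O mother.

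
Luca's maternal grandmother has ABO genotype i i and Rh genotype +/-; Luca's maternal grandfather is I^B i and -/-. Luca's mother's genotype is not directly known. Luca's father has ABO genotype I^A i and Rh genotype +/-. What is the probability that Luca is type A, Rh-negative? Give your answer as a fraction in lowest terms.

Luca's mother's ABO genotype from i i × I^B i: 1/2 I^B i, 1/2 i i.
Crossing each possibility with the father I^A i and summing P(type A): 1/2·1/4 + 1/2·1/2 = 3/8.
Similarly for Rh via the mother's Rh distribution: P(Rh-) = 3/8.
Independent loci: 3/8 × 3/8 = 9/64.

9/64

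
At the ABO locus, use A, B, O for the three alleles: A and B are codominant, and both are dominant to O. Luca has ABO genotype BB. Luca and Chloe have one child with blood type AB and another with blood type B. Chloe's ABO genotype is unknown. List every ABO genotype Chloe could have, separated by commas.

AB, AO

For each candidate genotype of Chloe, check whether crossing it with BB can produce every observed child phenotype.
  AA → possible child types {AB} ✗
  AB → possible child types {B, AB} ✓
  AO → possible child types {B, AB} ✓
  BB → possible child types {B} ✗
  BO → possible child types {B} ✗
  OO → possible child types {B} ✗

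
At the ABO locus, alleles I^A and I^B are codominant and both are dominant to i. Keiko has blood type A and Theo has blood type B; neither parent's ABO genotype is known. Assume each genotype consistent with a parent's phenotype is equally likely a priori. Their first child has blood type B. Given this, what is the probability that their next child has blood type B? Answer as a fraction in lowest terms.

5/12

Possible genotypes: Keiko ∈ {I^A I^A, I^A i}; Theo ∈ {I^B I^B, I^B i}.
Weight each parental genotype pair by prior × P(type-B child):
  I^A i × I^B I^B: posterior weight 2/3; P(next child type B) = 1/2.
  I^A i × I^B i: posterior weight 1/3; P(next child type B) = 1/4.
Weighted sum = 5/12.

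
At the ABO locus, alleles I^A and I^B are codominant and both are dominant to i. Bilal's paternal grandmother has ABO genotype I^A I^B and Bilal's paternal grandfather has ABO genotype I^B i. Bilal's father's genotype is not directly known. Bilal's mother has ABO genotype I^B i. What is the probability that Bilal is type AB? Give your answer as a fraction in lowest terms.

Bilal's father's ABO genotype from I^A I^B × I^B i: 1/4 I^A I^B, 1/4 I^A i, 1/4 I^B I^B, 1/4 I^B i.
Crossing each possibility with the mother I^B i and summing P(type AB): 1/4·1/4 + 1/4·1/4 + 1/4·0 + 1/4·0 = 1/8.

1/8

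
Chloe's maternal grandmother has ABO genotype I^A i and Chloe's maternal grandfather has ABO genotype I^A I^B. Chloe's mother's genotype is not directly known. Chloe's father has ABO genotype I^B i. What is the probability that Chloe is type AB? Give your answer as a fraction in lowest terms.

Chloe's mother's ABO genotype from I^A i × I^A I^B: 1/4 I^A I^A, 1/4 I^A I^B, 1/4 I^A i, 1/4 I^B i.
Crossing each possibility with the father I^B i and summing P(type AB): 1/4·1/2 + 1/4·1/4 + 1/4·1/4 + 1/4·0 = 1/4.

1/4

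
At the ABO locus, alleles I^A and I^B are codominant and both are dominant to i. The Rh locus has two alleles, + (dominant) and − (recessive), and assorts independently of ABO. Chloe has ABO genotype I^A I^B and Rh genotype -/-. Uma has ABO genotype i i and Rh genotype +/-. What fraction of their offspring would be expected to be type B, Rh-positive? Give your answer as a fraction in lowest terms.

ABO cross I^A I^B × i i → offspring phenotypes: 1/2 A, 1/2 B.
Rh cross -/- × +/- → 1/2 Rh+, 1/2 Rh-.
Independent loci: P(type B, Rh-positive) = 1/2 × 1/2 = 1/4.

1/4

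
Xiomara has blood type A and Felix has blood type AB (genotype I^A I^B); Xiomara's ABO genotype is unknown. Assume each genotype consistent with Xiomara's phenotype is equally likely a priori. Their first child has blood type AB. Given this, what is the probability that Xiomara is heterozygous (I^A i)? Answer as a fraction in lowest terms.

1/3

Possible genotypes: Xiomara ∈ {I^A I^A, I^A i}; Felix ∈ {I^A I^B}.
Weight each parental genotype pair by prior × P(type-AB child):
  I^A I^A × I^A I^B: posterior weight 2/3.
  I^A i × I^A I^B: posterior weight 1/3.
Sum the posterior weight over pairs where Xiomara is I^A i: 1/3.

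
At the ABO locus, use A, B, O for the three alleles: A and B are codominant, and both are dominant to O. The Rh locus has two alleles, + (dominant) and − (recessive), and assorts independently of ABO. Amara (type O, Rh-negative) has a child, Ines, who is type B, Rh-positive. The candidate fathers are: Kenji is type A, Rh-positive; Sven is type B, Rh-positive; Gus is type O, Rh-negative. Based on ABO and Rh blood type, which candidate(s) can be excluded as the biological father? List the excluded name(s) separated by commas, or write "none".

Kenji, Gus

A candidate is excluded only if no genotype consistent with his phenotype could produce a type B, Rh-positive child with a type O, Rh-negative mother.
Kenji (type A, Rh+): no genotype consistent with that phenotype can produce a type-B Rh+ child with a type-O mother.
Gus (type O, Rh-): no genotype consistent with that phenotype can produce a type-B Rh+ child with a type-O mother.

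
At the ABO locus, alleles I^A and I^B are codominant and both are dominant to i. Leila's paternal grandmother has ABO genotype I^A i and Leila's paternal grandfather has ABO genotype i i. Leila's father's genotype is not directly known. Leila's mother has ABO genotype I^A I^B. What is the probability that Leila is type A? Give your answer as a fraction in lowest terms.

Leila's father's ABO genotype from I^A i × i i: 1/2 I^A i, 1/2 i i.
Crossing each possibility with the mother I^A I^B and summing P(type A): 1/2·1/2 + 1/2·1/2 = 1/2.

1/2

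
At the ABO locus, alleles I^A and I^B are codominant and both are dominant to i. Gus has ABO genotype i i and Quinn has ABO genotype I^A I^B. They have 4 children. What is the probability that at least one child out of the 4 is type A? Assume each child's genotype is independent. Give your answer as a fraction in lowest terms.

15/16

ABO cross i i × I^A I^B → 1/2 A, 1/2 B.
So P(type A) = 1/2 per child.
P(none) = (1/2)^4 = 1/16; P(at least one) = 1 − 1/16 = 15/16.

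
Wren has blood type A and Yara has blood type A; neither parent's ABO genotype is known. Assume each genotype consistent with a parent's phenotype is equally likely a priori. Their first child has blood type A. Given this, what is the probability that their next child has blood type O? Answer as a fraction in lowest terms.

1/20

Possible genotypes: Wren ∈ {I^A I^A, I^A i}; Yara ∈ {I^A I^A, I^A i}.
Weight each parental genotype pair by prior × P(type-A child):
  I^A I^A × I^A I^A: posterior weight 4/15; P(next child type O) = 0.
  I^A I^A × I^A i: posterior weight 4/15; P(next child type O) = 0.
  I^A i × I^A I^A: posterior weight 4/15; P(next child type O) = 0.
  I^A i × I^A i: posterior weight 1/5; P(next child type O) = 1/4.
Weighted sum = 1/20.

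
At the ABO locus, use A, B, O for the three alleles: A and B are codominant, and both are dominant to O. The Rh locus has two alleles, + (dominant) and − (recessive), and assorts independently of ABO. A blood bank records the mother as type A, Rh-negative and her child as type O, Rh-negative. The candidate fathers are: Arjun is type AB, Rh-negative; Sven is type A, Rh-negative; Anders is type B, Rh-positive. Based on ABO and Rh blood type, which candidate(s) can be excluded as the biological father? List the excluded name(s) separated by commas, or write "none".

A candidate is excluded only if no genotype consistent with his phenotype could produce a type O, Rh-negative child with a type A, Rh-negative mother.
Arjun (type AB, Rh-): no genotype consistent with that phenotype can produce a type-O Rh- child with a type-A mother.

Arjun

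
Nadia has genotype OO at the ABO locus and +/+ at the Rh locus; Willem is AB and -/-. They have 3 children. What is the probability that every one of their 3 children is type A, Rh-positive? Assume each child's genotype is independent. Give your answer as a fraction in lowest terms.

ABO cross OO × AB → 1/2 A, 1/2 B.
Rh cross +/+ × -/- → 1 Rh+; so P(type A, Rh-positive) = 1/2 × 1 = 1/2 per child.
All 3 independent: (1/2)^3 = 1/8.

1/8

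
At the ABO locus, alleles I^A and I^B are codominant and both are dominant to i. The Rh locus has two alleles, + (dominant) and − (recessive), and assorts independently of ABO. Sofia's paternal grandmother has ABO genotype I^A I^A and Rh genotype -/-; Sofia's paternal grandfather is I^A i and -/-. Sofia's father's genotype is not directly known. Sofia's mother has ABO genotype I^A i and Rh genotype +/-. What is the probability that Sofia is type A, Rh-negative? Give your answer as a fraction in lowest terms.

7/16

Sofia's father's ABO genotype from I^A I^A × I^A i: 1/2 I^A I^A, 1/2 I^A i.
Crossing each possibility with the mother I^A i and summing P(type A): 1/2·1 + 1/2·3/4 = 7/8.
Similarly for Rh via the father's Rh distribution: P(Rh-) = 1/2.
Independent loci: 7/8 × 1/2 = 7/16.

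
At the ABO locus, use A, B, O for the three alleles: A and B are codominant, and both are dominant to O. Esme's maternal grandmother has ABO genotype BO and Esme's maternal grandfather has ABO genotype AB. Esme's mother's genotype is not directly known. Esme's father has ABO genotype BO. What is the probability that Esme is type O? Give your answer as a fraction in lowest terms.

1/8

Esme's mother's ABO genotype from BO × AB: 1/4 AB, 1/4 AO, 1/4 BB, 1/4 BO.
Crossing each possibility with the father BO and summing P(type O): 1/4·0 + 1/4·1/4 + 1/4·0 + 1/4·1/4 = 1/8.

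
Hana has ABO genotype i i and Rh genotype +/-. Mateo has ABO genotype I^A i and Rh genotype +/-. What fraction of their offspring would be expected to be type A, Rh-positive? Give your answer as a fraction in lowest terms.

ABO cross i i × I^A i → offspring phenotypes: 1/2 O, 1/2 A.
Rh cross +/- × +/- → 3/4 Rh+, 1/4 Rh-.
Independent loci: P(type A, Rh-positive) = 1/2 × 3/4 = 3/8.

3/8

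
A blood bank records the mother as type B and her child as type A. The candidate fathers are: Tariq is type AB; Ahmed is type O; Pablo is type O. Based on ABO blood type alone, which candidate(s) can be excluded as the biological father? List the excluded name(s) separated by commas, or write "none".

Ahmed, Pablo

A candidate is excluded only if no genotype consistent with his phenotype could produce a type A child with a type B mother.
Ahmed (type O): no genotype consistent with that phenotype can produce a type-A child with a type-B mother.
Pablo (type O): no genotype consistent with that phenotype can produce a type-A child with a type-B mother.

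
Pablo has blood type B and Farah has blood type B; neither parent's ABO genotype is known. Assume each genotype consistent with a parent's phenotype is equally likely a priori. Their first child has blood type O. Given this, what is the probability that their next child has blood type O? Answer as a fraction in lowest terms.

1/4

Possible genotypes: Pablo ∈ {BB, BO}; Farah ∈ {BB, BO}.
Weight each parental genotype pair by prior × P(type-O child):
  BO × BO: posterior weight 1; P(next child type O) = 1/4.
Weighted sum = 1/4.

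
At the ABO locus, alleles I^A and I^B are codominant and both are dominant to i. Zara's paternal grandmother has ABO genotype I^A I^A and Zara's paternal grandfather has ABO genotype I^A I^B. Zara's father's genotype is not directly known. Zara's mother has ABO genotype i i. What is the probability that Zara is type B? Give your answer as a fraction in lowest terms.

1/4

Zara's father's ABO genotype from I^A I^A × I^A I^B: 1/2 I^A I^A, 1/2 I^A I^B.
Crossing each possibility with the mother i i and summing P(type B): 1/2·0 + 1/2·1/2 = 1/4.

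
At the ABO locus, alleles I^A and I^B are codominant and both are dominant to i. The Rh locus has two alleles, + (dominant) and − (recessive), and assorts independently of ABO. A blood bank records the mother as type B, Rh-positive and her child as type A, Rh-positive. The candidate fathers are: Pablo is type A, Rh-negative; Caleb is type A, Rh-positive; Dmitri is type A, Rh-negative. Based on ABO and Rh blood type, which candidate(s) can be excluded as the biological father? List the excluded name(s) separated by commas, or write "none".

none

A candidate is excluded only if no genotype consistent with his phenotype could produce a type A, Rh-positive child with a type B, Rh-positive mother.
Every candidate has at least one consistent genotype combination, so none can be excluded.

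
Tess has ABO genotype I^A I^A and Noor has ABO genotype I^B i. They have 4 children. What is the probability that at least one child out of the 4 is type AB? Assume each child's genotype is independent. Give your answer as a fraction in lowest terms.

15/16

ABO cross I^A I^A × I^B i → 1/2 A, 1/2 AB.
So P(type AB) = 1/2 per child.
P(none) = (1/2)^4 = 1/16; P(at least one) = 1 − 1/16 = 15/16.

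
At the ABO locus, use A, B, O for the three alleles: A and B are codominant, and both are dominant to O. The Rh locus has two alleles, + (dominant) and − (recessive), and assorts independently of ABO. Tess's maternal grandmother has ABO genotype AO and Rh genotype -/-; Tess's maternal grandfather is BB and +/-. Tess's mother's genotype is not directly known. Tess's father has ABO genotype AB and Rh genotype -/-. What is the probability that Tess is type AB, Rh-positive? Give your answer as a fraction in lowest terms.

3/32

Tess's mother's ABO genotype from AO × BB: 1/2 AB, 1/2 BO.
Crossing each possibility with the father AB and summing P(type AB): 1/2·1/2 + 1/2·1/4 = 3/8.
Similarly for Rh via the mother's Rh distribution: P(Rh+) = 1/4.
Independent loci: 3/8 × 1/4 = 3/32.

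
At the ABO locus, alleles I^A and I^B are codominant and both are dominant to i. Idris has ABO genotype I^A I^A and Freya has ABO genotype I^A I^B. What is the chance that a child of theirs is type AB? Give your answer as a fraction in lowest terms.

1/2

ABO cross I^A I^A × I^A I^B → offspring phenotypes: 1/2 A, 1/2 AB.
So P(type AB) = 1/2.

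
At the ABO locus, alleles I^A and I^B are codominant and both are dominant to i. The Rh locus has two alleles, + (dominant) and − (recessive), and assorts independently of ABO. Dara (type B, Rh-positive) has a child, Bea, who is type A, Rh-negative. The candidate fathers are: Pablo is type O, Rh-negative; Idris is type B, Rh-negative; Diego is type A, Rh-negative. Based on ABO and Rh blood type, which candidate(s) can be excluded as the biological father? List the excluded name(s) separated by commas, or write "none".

Pablo, Idris

A candidate is excluded only if no genotype consistent with his phenotype could produce a type A, Rh-negative child with a type B, Rh-positive mother.
Pablo (type O, Rh-): no genotype consistent with that phenotype can produce a type-A Rh- child with a type-B mother.
Idris (type B, Rh-): no genotype consistent with that phenotype can produce a type-A Rh- child with a type-B mother.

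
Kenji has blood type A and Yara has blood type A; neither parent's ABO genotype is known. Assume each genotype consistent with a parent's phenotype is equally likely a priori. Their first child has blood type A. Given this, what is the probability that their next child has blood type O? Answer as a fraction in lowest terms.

Possible genotypes: Kenji ∈ {AA, AO}; Yara ∈ {AA, AO}.
Weight each parental genotype pair by prior × P(type-A child):
  AA × AA: posterior weight 4/15; P(next child type O) = 0.
  AA × AO: posterior weight 4/15; P(next child type O) = 0.
  AO × AA: posterior weight 4/15; P(next child type O) = 0.
  AO × AO: posterior weight 1/5; P(next child type O) = 1/4.
Weighted sum = 1/20.

1/20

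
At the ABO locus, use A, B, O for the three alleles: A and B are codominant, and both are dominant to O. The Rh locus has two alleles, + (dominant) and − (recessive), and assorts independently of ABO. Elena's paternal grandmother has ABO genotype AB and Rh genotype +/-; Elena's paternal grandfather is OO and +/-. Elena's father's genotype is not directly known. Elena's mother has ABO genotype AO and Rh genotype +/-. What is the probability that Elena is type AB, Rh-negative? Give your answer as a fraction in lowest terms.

1/32

Elena's father's ABO genotype from AB × OO: 1/2 AO, 1/2 BO.
Crossing each possibility with the mother AO and summing P(type AB): 1/2·0 + 1/2·1/4 = 1/8.
Similarly for Rh via the father's Rh distribution: P(Rh-) = 1/4.
Independent loci: 1/8 × 1/4 = 1/32.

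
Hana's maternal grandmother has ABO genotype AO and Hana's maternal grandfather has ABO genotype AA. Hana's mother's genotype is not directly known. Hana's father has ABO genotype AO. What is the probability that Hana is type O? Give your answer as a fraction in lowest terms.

Hana's mother's ABO genotype from AO × AA: 1/2 AA, 1/2 AO.
Crossing each possibility with the father AO and summing P(type O): 1/2·0 + 1/2·1/4 = 1/8.

1/8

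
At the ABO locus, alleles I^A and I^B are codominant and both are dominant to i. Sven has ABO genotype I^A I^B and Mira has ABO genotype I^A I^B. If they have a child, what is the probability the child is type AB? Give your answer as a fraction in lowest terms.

1/2

ABO cross I^A I^B × I^A I^B → offspring phenotypes: 1/4 A, 1/4 B, 1/2 AB.
So P(type AB) = 1/2.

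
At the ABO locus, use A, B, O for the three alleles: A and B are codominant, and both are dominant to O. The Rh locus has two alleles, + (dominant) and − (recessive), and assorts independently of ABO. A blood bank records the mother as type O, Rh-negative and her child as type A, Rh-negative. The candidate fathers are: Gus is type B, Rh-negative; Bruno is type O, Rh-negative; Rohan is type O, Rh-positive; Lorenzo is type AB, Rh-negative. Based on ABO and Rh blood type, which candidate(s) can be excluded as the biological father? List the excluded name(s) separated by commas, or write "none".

Gus, Bruno, Rohan

A candidate is excluded only if no genotype consistent with his phenotype could produce a type A, Rh-negative child with a type O, Rh-negative mother.
Gus (type B, Rh-): no genotype consistent with that phenotype can produce a type-A Rh- child with a type-O mother.
Bruno (type O, Rh-): no genotype consistent with that phenotype can produce a type-A Rh- child with a type-O mother.
Rohan (type O, Rh+): no genotype consistent with that phenotype can produce a type-A Rh- child with a type-O mother.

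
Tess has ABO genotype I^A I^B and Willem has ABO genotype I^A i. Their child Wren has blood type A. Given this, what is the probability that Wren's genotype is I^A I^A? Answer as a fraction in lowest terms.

1/2

Cross I^A I^B × I^A i → 1/4 I^A I^A, 1/4 I^A I^B, 1/4 I^A i, 1/4 I^B i.
Type-A genotypes among offspring: I^A I^A (1/4), I^A i (1/4); total 1/2.
P(I^A I^A | type A) = (1/4) / (1/2) = 1/2.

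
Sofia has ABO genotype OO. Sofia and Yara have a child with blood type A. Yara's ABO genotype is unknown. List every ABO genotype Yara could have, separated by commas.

AA, AB, AO

For each candidate genotype of Yara, check whether crossing it with OO can produce every observed child phenotype.
  AA → possible child types {A} ✓
  AB → possible child types {A, B} ✓
  AO → possible child types {O, A} ✓
  BB → possible child types {B} ✗
  BO → possible child types {O, B} ✗
  OO → possible child types {O} ✗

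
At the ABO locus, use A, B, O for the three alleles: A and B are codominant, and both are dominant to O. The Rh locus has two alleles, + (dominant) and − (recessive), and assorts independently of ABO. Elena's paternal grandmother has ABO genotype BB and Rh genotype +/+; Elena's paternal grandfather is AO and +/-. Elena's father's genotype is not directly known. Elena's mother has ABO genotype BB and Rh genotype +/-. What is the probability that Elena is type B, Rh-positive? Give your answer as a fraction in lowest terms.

21/32

Elena's father's ABO genotype from BB × AO: 1/2 AB, 1/2 BO.
Crossing each possibility with the mother BB and summing P(type B): 1/2·1/2 + 1/2·1 = 3/4.
Similarly for Rh via the father's Rh distribution: P(Rh+) = 7/8.
Independent loci: 3/4 × 7/8 = 21/32.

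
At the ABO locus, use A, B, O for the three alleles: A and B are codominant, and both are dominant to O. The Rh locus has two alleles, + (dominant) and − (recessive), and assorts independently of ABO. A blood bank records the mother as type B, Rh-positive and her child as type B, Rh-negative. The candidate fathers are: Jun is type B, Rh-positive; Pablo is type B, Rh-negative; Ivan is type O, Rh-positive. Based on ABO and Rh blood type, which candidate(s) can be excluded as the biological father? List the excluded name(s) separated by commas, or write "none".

none

A candidate is excluded only if no genotype consistent with his phenotype could produce a type B, Rh-negative child with a type B, Rh-positive mother.
Every candidate has at least one consistent genotype combination, so none can be excluded.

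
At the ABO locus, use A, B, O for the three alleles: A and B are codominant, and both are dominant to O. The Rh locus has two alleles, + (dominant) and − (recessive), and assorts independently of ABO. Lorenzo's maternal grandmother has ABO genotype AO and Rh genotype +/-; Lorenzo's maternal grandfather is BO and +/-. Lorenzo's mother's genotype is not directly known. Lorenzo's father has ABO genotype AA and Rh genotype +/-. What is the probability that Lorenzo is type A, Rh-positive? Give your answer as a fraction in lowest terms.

9/16

Lorenzo's mother's ABO genotype from AO × BO: 1/4 AB, 1/4 AO, 1/4 BO, 1/4 OO.
Crossing each possibility with the father AA and summing P(type A): 1/4·1/2 + 1/4·1 + 1/4·1/2 + 1/4·1 = 3/4.
Similarly for Rh via the mother's Rh distribution: P(Rh+) = 3/4.
Independent loci: 3/4 × 3/4 = 9/16.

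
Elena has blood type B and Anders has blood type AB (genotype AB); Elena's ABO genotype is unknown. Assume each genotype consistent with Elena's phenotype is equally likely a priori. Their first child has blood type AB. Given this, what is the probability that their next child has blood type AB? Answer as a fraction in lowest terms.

Possible genotypes: Elena ∈ {BB, BO}; Anders ∈ {AB}.
Weight each parental genotype pair by prior × P(type-AB child):
  BB × AB: posterior weight 2/3; P(next child type AB) = 1/2.
  BO × AB: posterior weight 1/3; P(next child type AB) = 1/4.
Weighted sum = 5/12.

5/12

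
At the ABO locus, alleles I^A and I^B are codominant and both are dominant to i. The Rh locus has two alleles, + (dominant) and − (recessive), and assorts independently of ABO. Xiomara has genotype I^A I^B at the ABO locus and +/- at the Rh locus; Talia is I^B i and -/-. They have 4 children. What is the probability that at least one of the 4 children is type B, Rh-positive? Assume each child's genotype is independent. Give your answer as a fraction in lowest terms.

ABO cross I^A I^B × I^B i → 1/4 A, 1/2 B, 1/4 AB.
Rh cross +/- × -/- → 1/2 Rh+, 1/2 Rh-; so P(type B, Rh-positive) = 1/2 × 1/2 = 1/4 per child.
P(none) = (3/4)^4 = 81/256; P(at least one) = 1 − 81/256 = 175/256.

175/256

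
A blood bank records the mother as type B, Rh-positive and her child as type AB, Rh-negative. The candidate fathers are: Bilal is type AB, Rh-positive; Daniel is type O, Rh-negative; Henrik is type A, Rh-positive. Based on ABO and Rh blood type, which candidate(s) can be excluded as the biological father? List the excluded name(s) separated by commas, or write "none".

A candidate is excluded only if no genotype consistent with his phenotype could produce a type AB, Rh-negative child with a type B, Rh-positive mother.
Daniel (type O, Rh-): no genotype consistent with that phenotype can produce a type-AB Rh- child with a type-B mother.

Daniel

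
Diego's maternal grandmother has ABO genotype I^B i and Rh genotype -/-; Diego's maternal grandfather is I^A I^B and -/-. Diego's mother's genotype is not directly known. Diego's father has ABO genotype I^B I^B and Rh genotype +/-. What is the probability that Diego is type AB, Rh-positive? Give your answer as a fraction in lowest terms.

1/8

Diego's mother's ABO genotype from I^B i × I^A I^B: 1/4 I^A I^B, 1/4 I^A i, 1/4 I^B I^B, 1/4 I^B i.
Crossing each possibility with the father I^B I^B and summing P(type AB): 1/4·1/2 + 1/4·1/2 + 1/4·0 + 1/4·0 = 1/4.
Similarly for Rh via the mother's Rh distribution: P(Rh+) = 1/2.
Independent loci: 1/4 × 1/2 = 1/8.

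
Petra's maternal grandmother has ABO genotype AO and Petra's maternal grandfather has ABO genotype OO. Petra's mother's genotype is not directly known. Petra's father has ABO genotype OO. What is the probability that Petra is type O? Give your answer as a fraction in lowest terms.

3/4

Petra's mother's ABO genotype from AO × OO: 1/2 AO, 1/2 OO.
Crossing each possibility with the father OO and summing P(type O): 1/2·1/2 + 1/2·1 = 3/4.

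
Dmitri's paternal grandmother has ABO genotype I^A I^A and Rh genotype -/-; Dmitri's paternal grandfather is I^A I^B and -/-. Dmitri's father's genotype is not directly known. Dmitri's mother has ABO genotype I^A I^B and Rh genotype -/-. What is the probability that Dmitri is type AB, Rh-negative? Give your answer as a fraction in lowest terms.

1/2

Dmitri's father's ABO genotype from I^A I^A × I^A I^B: 1/2 I^A I^A, 1/2 I^A I^B.
Crossing each possibility with the mother I^A I^B and summing P(type AB): 1/2·1/2 + 1/2·1/2 = 1/2.
Similarly for Rh via the father's Rh distribution: P(Rh-) = 1.
Independent loci: 1/2 × 1 = 1/2.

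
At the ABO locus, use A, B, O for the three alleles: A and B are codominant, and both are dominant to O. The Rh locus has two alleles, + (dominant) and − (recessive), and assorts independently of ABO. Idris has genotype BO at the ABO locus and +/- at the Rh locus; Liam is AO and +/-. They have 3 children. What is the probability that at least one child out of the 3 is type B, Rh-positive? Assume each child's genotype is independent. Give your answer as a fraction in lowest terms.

ABO cross BO × AO → 1/4 O, 1/4 A, 1/4 B, 1/4 AB.
Rh cross +/- × +/- → 3/4 Rh+, 1/4 Rh-; so P(type B, Rh-positive) = 1/4 × 3/4 = 3/16 per child.
P(none) = (13/16)^3 = 2197/4096; P(at least one) = 1 − 2197/4096 = 1899/4096.

1899/4096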